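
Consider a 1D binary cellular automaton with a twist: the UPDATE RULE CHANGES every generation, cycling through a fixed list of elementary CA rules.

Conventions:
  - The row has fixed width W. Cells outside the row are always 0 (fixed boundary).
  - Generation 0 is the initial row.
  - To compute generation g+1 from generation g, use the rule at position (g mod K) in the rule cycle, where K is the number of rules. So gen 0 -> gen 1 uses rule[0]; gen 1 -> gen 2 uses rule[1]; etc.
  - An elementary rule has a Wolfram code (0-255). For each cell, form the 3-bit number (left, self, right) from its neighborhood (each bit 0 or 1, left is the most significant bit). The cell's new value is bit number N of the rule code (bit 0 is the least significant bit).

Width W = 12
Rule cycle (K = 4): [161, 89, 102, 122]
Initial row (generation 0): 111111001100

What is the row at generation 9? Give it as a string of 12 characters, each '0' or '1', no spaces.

Gen 0: 111111001100
Gen 1 (rule 161): 011110000001
Gen 2 (rule 89): 010011111100
Gen 3 (rule 102): 110100000100
Gen 4 (rule 122): 111010001010
Gen 5 (rule 161): 010100100100
Gen 6 (rule 89): 000010010011
Gen 7 (rule 102): 000110110101
Gen 8 (rule 122): 001111111010
Gen 9 (rule 161): 100111110100

Answer: 100111110100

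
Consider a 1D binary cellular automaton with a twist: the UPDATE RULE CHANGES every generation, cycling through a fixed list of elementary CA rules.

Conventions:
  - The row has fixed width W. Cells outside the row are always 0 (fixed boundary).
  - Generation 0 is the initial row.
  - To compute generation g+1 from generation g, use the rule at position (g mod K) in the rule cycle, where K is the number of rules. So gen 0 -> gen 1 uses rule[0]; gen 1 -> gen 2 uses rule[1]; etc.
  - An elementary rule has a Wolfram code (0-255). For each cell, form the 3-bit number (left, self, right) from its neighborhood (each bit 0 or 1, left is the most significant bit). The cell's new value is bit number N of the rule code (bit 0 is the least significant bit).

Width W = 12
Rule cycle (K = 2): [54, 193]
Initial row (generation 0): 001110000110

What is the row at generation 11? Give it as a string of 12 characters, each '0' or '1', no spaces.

Answer: 000000101000

Derivation:
Gen 0: 001110000110
Gen 1 (rule 54): 010001001001
Gen 2 (rule 193): 000100000000
Gen 3 (rule 54): 001110000000
Gen 4 (rule 193): 100110111111
Gen 5 (rule 54): 111001000000
Gen 6 (rule 193): 011000011111
Gen 7 (rule 54): 100100100000
Gen 8 (rule 193): 000000001111
Gen 9 (rule 54): 000000010000
Gen 10 (rule 193): 111111000111
Gen 11 (rule 54): 000000101000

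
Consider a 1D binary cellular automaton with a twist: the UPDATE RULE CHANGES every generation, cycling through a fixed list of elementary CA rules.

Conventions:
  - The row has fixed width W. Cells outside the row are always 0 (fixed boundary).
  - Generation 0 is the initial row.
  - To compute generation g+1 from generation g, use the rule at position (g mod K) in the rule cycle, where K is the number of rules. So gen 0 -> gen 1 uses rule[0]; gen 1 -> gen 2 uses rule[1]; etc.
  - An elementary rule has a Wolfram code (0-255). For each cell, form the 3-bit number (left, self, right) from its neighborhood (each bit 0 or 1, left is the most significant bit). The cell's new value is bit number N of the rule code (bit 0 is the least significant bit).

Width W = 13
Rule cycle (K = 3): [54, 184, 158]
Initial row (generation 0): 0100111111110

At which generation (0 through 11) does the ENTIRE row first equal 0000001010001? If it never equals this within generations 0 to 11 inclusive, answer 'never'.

Answer: 10

Derivation:
Gen 0: 0100111111110
Gen 1 (rule 54): 1111000000001
Gen 2 (rule 184): 1110100000000
Gen 3 (rule 158): 1100110000000
Gen 4 (rule 54): 0011001000000
Gen 5 (rule 184): 0010100100000
Gen 6 (rule 158): 0110111110000
Gen 7 (rule 54): 1001000001000
Gen 8 (rule 184): 0100100000100
Gen 9 (rule 158): 1111110001110
Gen 10 (rule 54): 0000001010001
Gen 11 (rule 184): 0000000101000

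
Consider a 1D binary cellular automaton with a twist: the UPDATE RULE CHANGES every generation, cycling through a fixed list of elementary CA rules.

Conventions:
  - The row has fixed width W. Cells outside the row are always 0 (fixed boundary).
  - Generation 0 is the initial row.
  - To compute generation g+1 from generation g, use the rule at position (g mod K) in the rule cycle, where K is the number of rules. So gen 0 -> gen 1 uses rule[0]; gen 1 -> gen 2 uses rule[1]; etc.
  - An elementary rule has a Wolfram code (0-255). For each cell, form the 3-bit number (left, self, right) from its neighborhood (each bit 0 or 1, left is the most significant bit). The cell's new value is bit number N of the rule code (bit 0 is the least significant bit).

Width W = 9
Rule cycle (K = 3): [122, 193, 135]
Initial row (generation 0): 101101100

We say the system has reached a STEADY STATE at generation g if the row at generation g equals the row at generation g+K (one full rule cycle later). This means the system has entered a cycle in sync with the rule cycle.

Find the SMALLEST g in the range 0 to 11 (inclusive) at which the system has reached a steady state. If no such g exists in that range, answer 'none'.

Answer: none

Derivation:
Gen 0: 101101100
Gen 1 (rule 122): 011111110
Gen 2 (rule 193): 001111110
Gen 3 (rule 135): 110111100
Gen 4 (rule 122): 111100110
Gen 5 (rule 193): 011100010
Gen 6 (rule 135): 101001110
Gen 7 (rule 122): 010111011
Gen 8 (rule 193): 000011001
Gen 9 (rule 135): 111100011
Gen 10 (rule 122): 100110111
Gen 11 (rule 193): 000010011
Gen 12 (rule 135): 111110100
Gen 13 (rule 122): 100011010
Gen 14 (rule 193): 001001000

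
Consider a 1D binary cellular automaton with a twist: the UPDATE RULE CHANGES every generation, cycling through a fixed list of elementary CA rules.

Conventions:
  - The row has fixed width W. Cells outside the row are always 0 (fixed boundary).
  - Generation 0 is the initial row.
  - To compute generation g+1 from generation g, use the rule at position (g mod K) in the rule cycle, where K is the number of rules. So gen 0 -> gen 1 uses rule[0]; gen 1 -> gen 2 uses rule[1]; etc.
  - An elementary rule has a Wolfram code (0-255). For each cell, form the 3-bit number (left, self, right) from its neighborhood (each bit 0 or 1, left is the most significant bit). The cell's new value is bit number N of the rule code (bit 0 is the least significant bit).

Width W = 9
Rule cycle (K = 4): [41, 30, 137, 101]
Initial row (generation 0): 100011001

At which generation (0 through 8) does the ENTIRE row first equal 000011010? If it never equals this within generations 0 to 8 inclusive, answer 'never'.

Answer: never

Derivation:
Gen 0: 100011001
Gen 1 (rule 41): 001010000
Gen 2 (rule 30): 011011000
Gen 3 (rule 137): 010010011
Gen 4 (rule 101): 010010001
Gen 5 (rule 41): 000000100
Gen 6 (rule 30): 000001110
Gen 7 (rule 137): 111101100
Gen 8 (rule 101): 000110101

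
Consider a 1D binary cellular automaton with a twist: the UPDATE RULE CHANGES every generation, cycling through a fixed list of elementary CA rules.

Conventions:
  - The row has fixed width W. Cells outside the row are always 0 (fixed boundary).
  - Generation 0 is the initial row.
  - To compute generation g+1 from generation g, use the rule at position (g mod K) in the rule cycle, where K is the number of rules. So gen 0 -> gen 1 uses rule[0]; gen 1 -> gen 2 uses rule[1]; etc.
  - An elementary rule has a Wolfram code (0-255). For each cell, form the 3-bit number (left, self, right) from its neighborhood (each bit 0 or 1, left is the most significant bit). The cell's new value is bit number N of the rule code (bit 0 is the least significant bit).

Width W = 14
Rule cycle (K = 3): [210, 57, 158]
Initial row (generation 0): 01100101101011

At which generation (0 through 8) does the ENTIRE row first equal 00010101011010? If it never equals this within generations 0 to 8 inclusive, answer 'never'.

Answer: never

Derivation:
Gen 0: 01100101101011
Gen 1 (rule 210): 10111000100001
Gen 2 (rule 57): 01100110011100
Gen 3 (rule 158): 11011101111010
Gen 4 (rule 210): 01001100111001
Gen 5 (rule 57): 00101010100100
Gen 6 (rule 158): 01101010111110
Gen 7 (rule 210): 10100000011111
Gen 8 (rule 57): 01011111010000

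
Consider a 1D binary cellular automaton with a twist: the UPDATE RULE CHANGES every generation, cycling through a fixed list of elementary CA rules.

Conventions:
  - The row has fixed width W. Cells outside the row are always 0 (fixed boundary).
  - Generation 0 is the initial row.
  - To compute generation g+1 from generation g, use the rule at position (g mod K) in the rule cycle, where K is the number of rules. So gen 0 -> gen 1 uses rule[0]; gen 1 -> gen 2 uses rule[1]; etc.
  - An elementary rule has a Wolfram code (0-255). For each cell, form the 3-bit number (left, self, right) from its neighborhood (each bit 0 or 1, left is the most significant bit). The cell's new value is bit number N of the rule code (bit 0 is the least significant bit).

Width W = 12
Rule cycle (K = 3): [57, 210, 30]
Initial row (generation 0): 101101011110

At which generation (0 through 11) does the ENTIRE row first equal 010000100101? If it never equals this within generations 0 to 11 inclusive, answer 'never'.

Gen 0: 101101011110
Gen 1 (rule 57): 011010110001
Gen 2 (rule 210): 101000011010
Gen 3 (rule 30): 101100110011
Gen 4 (rule 57): 011010101010
Gen 5 (rule 210): 101000000001
Gen 6 (rule 30): 101100000011
Gen 7 (rule 57): 011011111010
Gen 8 (rule 210): 101001111001
Gen 9 (rule 30): 101111000111
Gen 10 (rule 57): 011000110100
Gen 11 (rule 210): 101101010010

Answer: never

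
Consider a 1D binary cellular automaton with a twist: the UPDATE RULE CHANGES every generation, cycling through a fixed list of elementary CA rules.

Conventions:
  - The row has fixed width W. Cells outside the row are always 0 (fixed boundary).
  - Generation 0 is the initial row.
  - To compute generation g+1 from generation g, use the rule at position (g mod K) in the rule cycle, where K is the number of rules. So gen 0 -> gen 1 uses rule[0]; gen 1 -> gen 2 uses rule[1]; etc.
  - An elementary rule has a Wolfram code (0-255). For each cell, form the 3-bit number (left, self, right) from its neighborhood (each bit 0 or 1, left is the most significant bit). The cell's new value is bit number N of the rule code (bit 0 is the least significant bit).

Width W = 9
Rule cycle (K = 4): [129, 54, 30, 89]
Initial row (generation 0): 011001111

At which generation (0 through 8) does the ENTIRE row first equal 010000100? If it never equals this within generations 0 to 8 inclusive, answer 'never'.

Gen 0: 011001111
Gen 1 (rule 129): 000000110
Gen 2 (rule 54): 000001001
Gen 3 (rule 30): 000011111
Gen 4 (rule 89): 111010001
Gen 5 (rule 129): 010000100
Gen 6 (rule 54): 111001110
Gen 7 (rule 30): 100111001
Gen 8 (rule 89): 010101100

Answer: 5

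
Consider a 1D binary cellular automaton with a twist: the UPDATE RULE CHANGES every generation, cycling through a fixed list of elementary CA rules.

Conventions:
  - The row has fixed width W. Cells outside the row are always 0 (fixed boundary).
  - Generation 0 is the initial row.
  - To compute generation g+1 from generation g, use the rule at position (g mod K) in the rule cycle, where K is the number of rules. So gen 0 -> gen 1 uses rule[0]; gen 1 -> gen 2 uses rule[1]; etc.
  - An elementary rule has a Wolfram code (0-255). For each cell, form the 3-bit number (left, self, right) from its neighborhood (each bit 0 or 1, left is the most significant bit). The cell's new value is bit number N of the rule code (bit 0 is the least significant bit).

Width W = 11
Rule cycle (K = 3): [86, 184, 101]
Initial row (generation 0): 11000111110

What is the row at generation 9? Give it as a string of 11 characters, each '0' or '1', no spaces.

Gen 0: 11000111110
Gen 1 (rule 86): 01101000011
Gen 2 (rule 184): 01010100010
Gen 3 (rule 101): 01111101010
Gen 4 (rule 86): 10000101011
Gen 5 (rule 184): 01000010110
Gen 6 (rule 101): 01011011010
Gen 7 (rule 86): 11001001011
Gen 8 (rule 184): 10100100110
Gen 9 (rule 101): 11100100010

Answer: 11100100010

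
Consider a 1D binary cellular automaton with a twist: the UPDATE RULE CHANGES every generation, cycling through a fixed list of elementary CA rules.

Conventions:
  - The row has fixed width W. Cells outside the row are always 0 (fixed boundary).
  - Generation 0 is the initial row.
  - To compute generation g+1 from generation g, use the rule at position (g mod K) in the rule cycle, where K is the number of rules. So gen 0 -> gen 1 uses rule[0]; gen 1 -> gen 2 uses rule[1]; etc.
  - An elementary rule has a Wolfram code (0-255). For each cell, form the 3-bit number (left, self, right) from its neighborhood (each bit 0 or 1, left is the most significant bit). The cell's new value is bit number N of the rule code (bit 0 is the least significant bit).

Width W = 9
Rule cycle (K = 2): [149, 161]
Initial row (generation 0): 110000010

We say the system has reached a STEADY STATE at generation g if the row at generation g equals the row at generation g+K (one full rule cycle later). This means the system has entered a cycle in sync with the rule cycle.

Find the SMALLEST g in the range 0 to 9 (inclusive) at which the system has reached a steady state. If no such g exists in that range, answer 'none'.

Answer: none

Derivation:
Gen 0: 110000010
Gen 1 (rule 149): 001111011
Gen 2 (rule 161): 100110100
Gen 3 (rule 149): 110000111
Gen 4 (rule 161): 000110010
Gen 5 (rule 149): 110001011
Gen 6 (rule 161): 000100100
Gen 7 (rule 149): 110110111
Gen 8 (rule 161): 001001010
Gen 9 (rule 149): 101101011
Gen 10 (rule 161): 010010100
Gen 11 (rule 149): 011010111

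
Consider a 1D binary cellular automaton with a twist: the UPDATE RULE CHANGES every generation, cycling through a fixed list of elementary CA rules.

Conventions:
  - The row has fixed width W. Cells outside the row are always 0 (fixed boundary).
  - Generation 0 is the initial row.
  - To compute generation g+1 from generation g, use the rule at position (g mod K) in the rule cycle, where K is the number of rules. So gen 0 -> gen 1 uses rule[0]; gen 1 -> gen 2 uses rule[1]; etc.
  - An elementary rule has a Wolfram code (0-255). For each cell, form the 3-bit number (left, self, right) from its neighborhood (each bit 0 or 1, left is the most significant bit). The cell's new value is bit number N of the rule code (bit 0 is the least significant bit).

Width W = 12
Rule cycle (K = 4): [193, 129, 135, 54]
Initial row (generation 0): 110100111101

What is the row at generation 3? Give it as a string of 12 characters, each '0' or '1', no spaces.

Answer: 111010011011

Derivation:
Gen 0: 110100111101
Gen 1 (rule 193): 010000011100
Gen 2 (rule 129): 000111001001
Gen 3 (rule 135): 111010011011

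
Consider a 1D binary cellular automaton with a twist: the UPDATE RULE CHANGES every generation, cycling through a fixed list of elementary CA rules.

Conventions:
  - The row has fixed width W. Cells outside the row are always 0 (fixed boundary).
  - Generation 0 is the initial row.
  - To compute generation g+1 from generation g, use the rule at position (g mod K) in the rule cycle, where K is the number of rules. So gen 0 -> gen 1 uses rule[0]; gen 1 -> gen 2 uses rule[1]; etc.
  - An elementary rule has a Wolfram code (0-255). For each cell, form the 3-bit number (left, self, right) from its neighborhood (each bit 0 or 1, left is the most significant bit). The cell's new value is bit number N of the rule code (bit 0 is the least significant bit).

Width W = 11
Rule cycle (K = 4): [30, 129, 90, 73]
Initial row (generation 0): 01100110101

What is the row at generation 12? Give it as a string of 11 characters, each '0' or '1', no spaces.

Gen 0: 01100110101
Gen 1 (rule 30): 11011100101
Gen 2 (rule 129): 00001000000
Gen 3 (rule 90): 00010100000
Gen 4 (rule 73): 11000001111
Gen 5 (rule 30): 10100011000
Gen 6 (rule 129): 00001000011
Gen 7 (rule 90): 00010100111
Gen 8 (rule 73): 11000000101
Gen 9 (rule 30): 10100001101
Gen 10 (rule 129): 00001100000
Gen 11 (rule 90): 00011110000
Gen 12 (rule 73): 11010010111

Answer: 11010010111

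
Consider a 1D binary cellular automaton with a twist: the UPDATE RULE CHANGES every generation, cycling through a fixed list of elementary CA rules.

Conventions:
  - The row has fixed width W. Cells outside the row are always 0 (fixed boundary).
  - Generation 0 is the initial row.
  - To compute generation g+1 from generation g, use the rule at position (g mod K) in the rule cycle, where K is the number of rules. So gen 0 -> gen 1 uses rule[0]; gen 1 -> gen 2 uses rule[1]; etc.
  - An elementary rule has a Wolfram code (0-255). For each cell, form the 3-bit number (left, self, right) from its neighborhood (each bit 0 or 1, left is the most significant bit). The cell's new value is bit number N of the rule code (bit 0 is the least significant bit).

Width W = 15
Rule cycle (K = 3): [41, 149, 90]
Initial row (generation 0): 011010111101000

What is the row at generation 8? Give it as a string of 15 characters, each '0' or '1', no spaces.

Answer: 101101010001101

Derivation:
Gen 0: 011010111101000
Gen 1 (rule 41): 010101100010011
Gen 2 (rule 149): 010100011011000
Gen 3 (rule 90): 100010111011100
Gen 4 (rule 41): 001001100110001
Gen 5 (rule 149): 101100010001101
Gen 6 (rule 90): 001110101011100
Gen 7 (rule 41): 101001010110001
Gen 8 (rule 149): 101101010001101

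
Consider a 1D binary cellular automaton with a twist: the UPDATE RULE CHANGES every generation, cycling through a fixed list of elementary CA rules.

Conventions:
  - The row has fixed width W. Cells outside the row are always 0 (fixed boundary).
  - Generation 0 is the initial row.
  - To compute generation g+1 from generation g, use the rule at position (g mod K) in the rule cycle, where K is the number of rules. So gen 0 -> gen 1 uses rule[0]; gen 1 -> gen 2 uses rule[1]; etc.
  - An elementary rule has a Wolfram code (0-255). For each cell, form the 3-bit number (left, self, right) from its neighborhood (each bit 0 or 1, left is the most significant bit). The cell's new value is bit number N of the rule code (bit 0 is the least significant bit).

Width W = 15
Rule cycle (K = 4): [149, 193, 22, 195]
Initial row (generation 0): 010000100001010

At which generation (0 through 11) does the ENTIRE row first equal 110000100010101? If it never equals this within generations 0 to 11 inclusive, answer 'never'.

Gen 0: 010000100001010
Gen 1 (rule 149): 011110111101011
Gen 2 (rule 193): 001110011100001
Gen 3 (rule 22): 010001100010011
Gen 4 (rule 195): 100110101100101
Gen 5 (rule 149): 110000100010101
Gen 6 (rule 193): 010110001000000
Gen 7 (rule 22): 110001011100000
Gen 8 (rule 195): 010110001101111
Gen 9 (rule 149): 010001100000110
Gen 10 (rule 193): 000100101110010
Gen 11 (rule 22): 001111100001111

Answer: 5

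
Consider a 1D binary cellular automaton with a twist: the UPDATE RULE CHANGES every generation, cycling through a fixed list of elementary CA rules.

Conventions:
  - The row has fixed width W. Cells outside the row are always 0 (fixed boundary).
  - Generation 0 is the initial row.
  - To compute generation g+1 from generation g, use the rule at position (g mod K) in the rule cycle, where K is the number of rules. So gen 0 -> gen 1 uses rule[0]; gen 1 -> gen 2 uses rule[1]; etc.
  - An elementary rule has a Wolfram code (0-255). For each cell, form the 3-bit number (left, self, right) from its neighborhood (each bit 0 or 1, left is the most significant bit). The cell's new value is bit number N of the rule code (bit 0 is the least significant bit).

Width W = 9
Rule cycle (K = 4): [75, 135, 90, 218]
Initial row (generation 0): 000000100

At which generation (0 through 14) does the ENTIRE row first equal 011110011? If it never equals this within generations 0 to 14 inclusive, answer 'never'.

Gen 0: 000000100
Gen 1 (rule 75): 111111001
Gen 2 (rule 135): 011110011
Gen 3 (rule 90): 110011111
Gen 4 (rule 218): 111111111
Gen 5 (rule 75): 100000001
Gen 6 (rule 135): 101111111
Gen 7 (rule 90): 001000001
Gen 8 (rule 218): 010100010
Gen 9 (rule 75): 100001100
Gen 10 (rule 135): 101110001
Gen 11 (rule 90): 001011010
Gen 12 (rule 218): 010011001
Gen 13 (rule 75): 100111010
Gen 14 (rule 135): 101010010

Answer: 2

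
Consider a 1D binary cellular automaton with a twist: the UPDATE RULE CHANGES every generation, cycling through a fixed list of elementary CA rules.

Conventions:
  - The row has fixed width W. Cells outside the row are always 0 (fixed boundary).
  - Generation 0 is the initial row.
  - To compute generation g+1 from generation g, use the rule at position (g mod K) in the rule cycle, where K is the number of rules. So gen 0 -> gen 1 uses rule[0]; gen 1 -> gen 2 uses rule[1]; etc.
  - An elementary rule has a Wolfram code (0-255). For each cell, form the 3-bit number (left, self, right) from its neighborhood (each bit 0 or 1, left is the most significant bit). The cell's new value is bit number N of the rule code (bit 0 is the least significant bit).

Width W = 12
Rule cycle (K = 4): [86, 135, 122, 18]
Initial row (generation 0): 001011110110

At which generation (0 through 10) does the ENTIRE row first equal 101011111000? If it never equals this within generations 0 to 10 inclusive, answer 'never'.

Answer: never

Derivation:
Gen 0: 001011110110
Gen 1 (rule 86): 011000010011
Gen 2 (rule 135): 100011110100
Gen 3 (rule 122): 010110011010
Gen 4 (rule 18): 100001100001
Gen 5 (rule 86): 110010110011
Gen 6 (rule 135): 000110000100
Gen 7 (rule 122): 001111001010
Gen 8 (rule 18): 010000110001
Gen 9 (rule 86): 111001011011
Gen 10 (rule 135): 010011000000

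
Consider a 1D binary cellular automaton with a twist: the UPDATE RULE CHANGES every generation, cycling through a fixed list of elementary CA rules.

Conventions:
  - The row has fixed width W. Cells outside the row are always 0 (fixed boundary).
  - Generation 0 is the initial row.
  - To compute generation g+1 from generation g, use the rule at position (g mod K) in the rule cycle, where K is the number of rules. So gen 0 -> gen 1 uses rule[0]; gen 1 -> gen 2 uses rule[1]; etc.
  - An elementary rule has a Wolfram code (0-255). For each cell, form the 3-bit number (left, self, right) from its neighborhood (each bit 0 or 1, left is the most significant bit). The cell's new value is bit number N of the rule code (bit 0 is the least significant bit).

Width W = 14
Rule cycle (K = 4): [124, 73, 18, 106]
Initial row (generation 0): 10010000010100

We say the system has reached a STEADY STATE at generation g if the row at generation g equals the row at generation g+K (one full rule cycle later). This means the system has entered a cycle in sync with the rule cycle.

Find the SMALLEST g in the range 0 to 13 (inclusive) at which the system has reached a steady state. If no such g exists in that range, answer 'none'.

Gen 0: 10010000010100
Gen 1 (rule 124): 11011000011110
Gen 2 (rule 73): 11011011010010
Gen 3 (rule 18): 00000000001101
Gen 4 (rule 106): 00000000011110
Gen 5 (rule 124): 00000000010011
Gen 6 (rule 73): 11111111000011
Gen 7 (rule 18): 00000000100100
Gen 8 (rule 106): 00000001001000
Gen 9 (rule 124): 00000001101100
Gen 10 (rule 73): 11111101101101
Gen 11 (rule 18): 00000000000000
Gen 12 (rule 106): 00000000000000
Gen 13 (rule 124): 00000000000000
Gen 14 (rule 73): 11111111111111
Gen 15 (rule 18): 00000000000000
Gen 16 (rule 106): 00000000000000
Gen 17 (rule 124): 00000000000000

Answer: 11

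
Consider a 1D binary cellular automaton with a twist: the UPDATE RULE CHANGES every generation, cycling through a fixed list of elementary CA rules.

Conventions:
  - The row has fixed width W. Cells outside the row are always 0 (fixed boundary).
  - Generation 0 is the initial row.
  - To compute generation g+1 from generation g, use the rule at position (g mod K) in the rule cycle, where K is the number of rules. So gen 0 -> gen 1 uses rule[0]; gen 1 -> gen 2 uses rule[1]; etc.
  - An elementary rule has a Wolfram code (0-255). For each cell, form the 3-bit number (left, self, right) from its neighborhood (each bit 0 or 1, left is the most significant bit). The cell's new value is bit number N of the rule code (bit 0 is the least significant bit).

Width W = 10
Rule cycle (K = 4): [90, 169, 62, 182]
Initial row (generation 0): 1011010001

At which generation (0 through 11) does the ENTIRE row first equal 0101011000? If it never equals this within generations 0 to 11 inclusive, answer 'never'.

Answer: never

Derivation:
Gen 0: 1011010001
Gen 1 (rule 90): 0011001010
Gen 2 (rule 169): 1010000100
Gen 3 (rule 62): 1111001110
Gen 4 (rule 182): 0110110101
Gen 5 (rule 90): 1110110000
Gen 6 (rule 169): 1101100111
Gen 7 (rule 62): 1011011100
Gen 8 (rule 182): 1100101010
Gen 9 (rule 90): 1111000001
Gen 10 (rule 169): 1110011100
Gen 11 (rule 62): 1001110010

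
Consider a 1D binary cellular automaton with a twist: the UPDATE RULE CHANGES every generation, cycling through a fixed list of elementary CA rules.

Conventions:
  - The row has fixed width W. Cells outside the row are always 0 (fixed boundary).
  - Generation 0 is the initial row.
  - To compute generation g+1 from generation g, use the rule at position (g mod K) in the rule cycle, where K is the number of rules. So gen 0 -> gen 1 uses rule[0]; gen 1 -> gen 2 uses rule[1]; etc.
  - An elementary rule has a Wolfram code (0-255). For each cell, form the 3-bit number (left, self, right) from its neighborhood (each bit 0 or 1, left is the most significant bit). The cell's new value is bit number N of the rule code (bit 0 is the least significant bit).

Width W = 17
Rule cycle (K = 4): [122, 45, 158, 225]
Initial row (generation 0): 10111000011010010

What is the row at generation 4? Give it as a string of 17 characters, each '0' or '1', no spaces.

Gen 0: 10111000011010010
Gen 1 (rule 122): 01101100111101101
Gen 2 (rule 45): 01011000100011011
Gen 3 (rule 158): 11010101110110010
Gen 4 (rule 225): 01101010111010000

Answer: 01101010111010000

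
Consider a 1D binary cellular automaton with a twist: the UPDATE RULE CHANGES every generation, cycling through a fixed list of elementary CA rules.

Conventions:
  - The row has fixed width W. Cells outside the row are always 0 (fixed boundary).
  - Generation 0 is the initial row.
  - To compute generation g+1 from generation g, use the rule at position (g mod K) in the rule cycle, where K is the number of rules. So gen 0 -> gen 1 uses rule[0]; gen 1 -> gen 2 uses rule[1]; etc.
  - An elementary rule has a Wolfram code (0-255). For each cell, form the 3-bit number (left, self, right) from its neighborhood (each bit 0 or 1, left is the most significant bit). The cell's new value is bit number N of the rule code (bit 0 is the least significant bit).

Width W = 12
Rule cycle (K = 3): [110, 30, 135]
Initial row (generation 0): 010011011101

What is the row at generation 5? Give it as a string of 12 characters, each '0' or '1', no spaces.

Answer: 100000101100

Derivation:
Gen 0: 010011011101
Gen 1 (rule 110): 110111110111
Gen 2 (rule 30): 100100000100
Gen 3 (rule 135): 101101111101
Gen 4 (rule 110): 111111000111
Gen 5 (rule 30): 100000101100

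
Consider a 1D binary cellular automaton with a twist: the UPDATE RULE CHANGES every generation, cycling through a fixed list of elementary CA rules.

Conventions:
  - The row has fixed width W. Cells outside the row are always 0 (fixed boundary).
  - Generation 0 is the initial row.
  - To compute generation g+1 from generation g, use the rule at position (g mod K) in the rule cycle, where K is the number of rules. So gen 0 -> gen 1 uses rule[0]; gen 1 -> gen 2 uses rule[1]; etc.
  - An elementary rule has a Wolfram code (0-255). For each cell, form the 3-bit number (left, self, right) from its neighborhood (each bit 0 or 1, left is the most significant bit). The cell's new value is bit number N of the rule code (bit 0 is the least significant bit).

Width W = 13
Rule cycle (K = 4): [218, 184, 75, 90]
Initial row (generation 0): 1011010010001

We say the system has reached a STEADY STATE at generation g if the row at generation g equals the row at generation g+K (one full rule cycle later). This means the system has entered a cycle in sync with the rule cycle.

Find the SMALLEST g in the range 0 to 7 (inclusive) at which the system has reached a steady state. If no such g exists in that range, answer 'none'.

Gen 0: 1011010010001
Gen 1 (rule 218): 0011001101010
Gen 2 (rule 184): 0010101010101
Gen 3 (rule 75): 1100000000000
Gen 4 (rule 90): 1110000000000
Gen 5 (rule 218): 1111000000000
Gen 6 (rule 184): 1110100000000
Gen 7 (rule 75): 1010001111111
Gen 8 (rule 90): 0001011000001
Gen 9 (rule 218): 0010011100010
Gen 10 (rule 184): 0001011010001
Gen 11 (rule 75): 1110011000110

Answer: none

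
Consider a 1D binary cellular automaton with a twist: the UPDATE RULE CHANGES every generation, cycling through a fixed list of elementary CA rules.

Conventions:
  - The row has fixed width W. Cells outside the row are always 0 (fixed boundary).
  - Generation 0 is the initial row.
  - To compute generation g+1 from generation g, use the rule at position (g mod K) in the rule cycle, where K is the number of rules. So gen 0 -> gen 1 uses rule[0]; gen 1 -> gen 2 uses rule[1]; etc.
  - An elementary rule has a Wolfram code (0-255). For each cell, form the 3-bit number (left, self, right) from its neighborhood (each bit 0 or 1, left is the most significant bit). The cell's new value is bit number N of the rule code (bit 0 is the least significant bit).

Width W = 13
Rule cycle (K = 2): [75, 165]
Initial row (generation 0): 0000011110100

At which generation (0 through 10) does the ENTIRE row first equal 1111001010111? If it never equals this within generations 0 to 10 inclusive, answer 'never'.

Answer: 9

Derivation:
Gen 0: 0000011110100
Gen 1 (rule 75): 1111110010001
Gen 2 (rule 165): 0111100010101
Gen 3 (rule 75): 1100101100000
Gen 4 (rule 165): 0000110001111
Gen 5 (rule 75): 1111110111001
Gen 6 (rule 165): 0111101010001
Gen 7 (rule 75): 1100100000110
Gen 8 (rule 165): 0000101110000
Gen 9 (rule 75): 1111001010111
Gen 10 (rule 165): 0110001111010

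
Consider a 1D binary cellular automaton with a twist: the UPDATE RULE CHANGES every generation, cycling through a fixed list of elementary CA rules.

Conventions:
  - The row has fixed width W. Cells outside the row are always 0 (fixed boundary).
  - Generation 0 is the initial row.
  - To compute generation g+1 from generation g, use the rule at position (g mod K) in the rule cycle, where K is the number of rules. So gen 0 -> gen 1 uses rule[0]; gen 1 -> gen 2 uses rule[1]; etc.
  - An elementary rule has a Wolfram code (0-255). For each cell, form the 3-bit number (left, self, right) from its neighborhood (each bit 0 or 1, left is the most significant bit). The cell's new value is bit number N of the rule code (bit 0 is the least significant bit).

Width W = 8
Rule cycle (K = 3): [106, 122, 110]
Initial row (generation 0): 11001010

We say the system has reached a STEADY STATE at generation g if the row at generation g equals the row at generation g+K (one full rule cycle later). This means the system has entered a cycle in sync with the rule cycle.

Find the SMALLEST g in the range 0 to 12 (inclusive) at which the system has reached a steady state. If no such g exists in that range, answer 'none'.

Answer: none

Derivation:
Gen 0: 11001010
Gen 1 (rule 106): 11010100
Gen 2 (rule 122): 11101010
Gen 3 (rule 110): 10111110
Gen 4 (rule 106): 01100010
Gen 5 (rule 122): 11110101
Gen 6 (rule 110): 10011111
Gen 7 (rule 106): 00110001
Gen 8 (rule 122): 01111010
Gen 9 (rule 110): 11001110
Gen 10 (rule 106): 11011010
Gen 11 (rule 122): 11111101
Gen 12 (rule 110): 10000111
Gen 13 (rule 106): 00001101
Gen 14 (rule 122): 00011110
Gen 15 (rule 110): 00110010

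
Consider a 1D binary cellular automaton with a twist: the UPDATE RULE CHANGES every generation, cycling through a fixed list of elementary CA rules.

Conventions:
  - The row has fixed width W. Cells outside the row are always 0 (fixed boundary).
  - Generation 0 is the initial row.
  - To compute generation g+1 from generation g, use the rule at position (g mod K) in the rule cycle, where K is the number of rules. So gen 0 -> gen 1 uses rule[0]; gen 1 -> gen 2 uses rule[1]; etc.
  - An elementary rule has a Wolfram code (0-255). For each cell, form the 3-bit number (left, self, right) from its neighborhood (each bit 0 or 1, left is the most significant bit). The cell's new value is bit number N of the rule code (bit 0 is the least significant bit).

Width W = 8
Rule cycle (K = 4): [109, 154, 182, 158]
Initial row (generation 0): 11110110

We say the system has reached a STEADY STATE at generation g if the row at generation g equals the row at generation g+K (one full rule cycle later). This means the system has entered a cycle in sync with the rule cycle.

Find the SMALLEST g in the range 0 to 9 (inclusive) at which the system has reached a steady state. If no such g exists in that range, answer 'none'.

Answer: 5

Derivation:
Gen 0: 11110110
Gen 1 (rule 109): 10011110
Gen 2 (rule 154): 01111101
Gen 3 (rule 182): 10111011
Gen 4 (rule 158): 10110010
Gen 5 (rule 109): 11110010
Gen 6 (rule 154): 11101101
Gen 7 (rule 182): 01010011
Gen 8 (rule 158): 11011110
Gen 9 (rule 109): 11110010
Gen 10 (rule 154): 11101101
Gen 11 (rule 182): 01010011
Gen 12 (rule 158): 11011110
Gen 13 (rule 109): 11110010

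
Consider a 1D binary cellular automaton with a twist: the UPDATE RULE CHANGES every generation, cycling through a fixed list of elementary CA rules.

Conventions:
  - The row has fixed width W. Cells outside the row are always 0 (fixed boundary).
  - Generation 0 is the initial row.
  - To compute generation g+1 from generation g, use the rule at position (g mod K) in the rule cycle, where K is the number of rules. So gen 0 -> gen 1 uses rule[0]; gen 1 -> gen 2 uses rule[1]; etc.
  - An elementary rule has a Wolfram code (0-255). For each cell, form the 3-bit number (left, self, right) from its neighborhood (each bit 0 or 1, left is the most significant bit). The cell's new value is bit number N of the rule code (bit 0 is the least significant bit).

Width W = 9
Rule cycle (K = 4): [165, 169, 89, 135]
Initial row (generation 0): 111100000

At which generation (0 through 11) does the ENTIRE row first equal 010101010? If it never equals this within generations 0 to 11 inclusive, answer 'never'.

Gen 0: 111100000
Gen 1 (rule 165): 011001111
Gen 2 (rule 169): 010001110
Gen 3 (rule 89): 001101011
Gen 4 (rule 135): 110001000
Gen 5 (rule 165): 000101011
Gen 6 (rule 169): 110010110
Gen 7 (rule 89): 111000111
Gen 8 (rule 135): 010011010
Gen 9 (rule 165): 010000110
Gen 10 (rule 169): 000110100
Gen 11 (rule 89): 110110011

Answer: never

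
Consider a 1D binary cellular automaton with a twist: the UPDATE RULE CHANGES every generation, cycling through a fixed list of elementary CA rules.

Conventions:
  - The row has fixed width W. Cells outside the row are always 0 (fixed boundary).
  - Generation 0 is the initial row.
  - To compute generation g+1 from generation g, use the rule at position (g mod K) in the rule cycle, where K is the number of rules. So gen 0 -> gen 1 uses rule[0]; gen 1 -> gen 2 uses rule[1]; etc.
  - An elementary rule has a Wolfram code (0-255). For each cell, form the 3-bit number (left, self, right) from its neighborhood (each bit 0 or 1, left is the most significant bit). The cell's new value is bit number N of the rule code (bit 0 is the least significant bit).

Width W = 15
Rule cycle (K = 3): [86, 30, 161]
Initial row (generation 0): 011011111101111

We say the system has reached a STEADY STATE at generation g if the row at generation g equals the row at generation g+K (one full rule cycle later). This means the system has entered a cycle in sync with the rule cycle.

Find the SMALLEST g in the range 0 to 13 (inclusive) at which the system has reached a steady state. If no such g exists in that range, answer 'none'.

Gen 0: 011011111101111
Gen 1 (rule 86): 101000000100001
Gen 2 (rule 30): 101100001110011
Gen 3 (rule 161): 010001100100000
Gen 4 (rule 86): 111010111110000
Gen 5 (rule 30): 100010100001000
Gen 6 (rule 161): 001001001100011
Gen 7 (rule 86): 011111110110101
Gen 8 (rule 30): 110000000100101
Gen 9 (rule 161): 000111110000010
Gen 10 (rule 86): 001000011000111
Gen 11 (rule 30): 011100110101100
Gen 12 (rule 161): 001000001010001
Gen 13 (rule 86): 011100011011011
Gen 14 (rule 30): 110010110010010
Gen 15 (rule 161): 000001000000000
Gen 16 (rule 86): 000011100000000

Answer: none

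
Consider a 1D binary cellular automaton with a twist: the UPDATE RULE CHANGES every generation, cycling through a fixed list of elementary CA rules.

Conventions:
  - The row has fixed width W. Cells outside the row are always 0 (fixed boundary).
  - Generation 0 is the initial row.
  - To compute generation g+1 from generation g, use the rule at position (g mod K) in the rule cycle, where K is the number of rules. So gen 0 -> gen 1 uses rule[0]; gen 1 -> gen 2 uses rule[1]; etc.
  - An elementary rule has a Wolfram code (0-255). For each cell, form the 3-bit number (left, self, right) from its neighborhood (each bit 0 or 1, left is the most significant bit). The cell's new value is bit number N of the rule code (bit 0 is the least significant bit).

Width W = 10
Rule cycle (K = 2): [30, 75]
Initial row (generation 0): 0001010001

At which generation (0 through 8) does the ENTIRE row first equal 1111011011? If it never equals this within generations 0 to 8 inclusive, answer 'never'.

Answer: 2

Derivation:
Gen 0: 0001010001
Gen 1 (rule 30): 0011011011
Gen 2 (rule 75): 1111011011
Gen 3 (rule 30): 1000010010
Gen 4 (rule 75): 0011100100
Gen 5 (rule 30): 0110011110
Gen 6 (rule 75): 1110110010
Gen 7 (rule 30): 1000101111
Gen 8 (rule 75): 0011001001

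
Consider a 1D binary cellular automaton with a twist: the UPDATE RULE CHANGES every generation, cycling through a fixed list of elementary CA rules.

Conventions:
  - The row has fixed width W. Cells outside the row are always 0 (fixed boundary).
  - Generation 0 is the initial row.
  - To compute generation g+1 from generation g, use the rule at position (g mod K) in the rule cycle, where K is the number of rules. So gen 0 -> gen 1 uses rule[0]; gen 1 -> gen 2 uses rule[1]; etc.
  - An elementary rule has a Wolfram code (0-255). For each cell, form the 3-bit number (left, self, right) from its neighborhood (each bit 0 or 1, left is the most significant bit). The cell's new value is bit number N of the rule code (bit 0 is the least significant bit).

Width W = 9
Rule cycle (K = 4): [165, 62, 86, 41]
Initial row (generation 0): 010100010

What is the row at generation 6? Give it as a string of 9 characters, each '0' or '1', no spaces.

Answer: 111110011

Derivation:
Gen 0: 010100010
Gen 1 (rule 165): 011101010
Gen 2 (rule 62): 110011111
Gen 3 (rule 86): 011100001
Gen 4 (rule 41): 010001100
Gen 5 (rule 165): 010100001
Gen 6 (rule 62): 111110011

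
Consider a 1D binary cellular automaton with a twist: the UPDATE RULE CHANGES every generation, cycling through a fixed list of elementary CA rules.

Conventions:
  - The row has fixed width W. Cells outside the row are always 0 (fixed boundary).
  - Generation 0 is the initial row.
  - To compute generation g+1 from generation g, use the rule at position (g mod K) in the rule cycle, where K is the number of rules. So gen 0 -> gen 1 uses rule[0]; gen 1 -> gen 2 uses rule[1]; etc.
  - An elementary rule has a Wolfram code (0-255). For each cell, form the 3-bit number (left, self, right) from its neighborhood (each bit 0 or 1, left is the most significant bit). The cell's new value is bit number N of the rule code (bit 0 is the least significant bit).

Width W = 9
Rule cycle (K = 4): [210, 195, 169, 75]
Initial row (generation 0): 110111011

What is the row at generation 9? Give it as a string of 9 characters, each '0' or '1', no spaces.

Answer: 010010101

Derivation:
Gen 0: 110111011
Gen 1 (rule 210): 010011001
Gen 2 (rule 195): 100101010
Gen 3 (rule 169): 000010100
Gen 4 (rule 75): 111100001
Gen 5 (rule 210): 011110010
Gen 6 (rule 195): 101110100
Gen 7 (rule 169): 011101001
Gen 8 (rule 75): 110100010
Gen 9 (rule 210): 010010101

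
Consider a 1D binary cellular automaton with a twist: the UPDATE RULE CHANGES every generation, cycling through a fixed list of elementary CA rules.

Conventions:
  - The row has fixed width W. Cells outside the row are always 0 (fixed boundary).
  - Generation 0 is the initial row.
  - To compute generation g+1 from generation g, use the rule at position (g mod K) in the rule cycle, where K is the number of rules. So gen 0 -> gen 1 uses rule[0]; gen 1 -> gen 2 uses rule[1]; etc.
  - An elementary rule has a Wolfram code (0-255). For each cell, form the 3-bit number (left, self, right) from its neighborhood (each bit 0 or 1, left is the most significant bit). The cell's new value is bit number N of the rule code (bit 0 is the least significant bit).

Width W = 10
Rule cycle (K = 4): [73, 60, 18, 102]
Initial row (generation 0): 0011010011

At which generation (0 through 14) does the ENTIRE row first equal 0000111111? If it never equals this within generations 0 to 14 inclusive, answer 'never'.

Gen 0: 0011010011
Gen 1 (rule 73): 1011000011
Gen 2 (rule 60): 1110100010
Gen 3 (rule 18): 0000010101
Gen 4 (rule 102): 0000111111
Gen 5 (rule 73): 1110100001
Gen 6 (rule 60): 1001110001
Gen 7 (rule 18): 0110001010
Gen 8 (rule 102): 1010011110
Gen 9 (rule 73): 0000010010
Gen 10 (rule 60): 0000011011
Gen 11 (rule 18): 0000100000
Gen 12 (rule 102): 0001100000
Gen 13 (rule 73): 1101101111
Gen 14 (rule 60): 1011011000

Answer: 4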